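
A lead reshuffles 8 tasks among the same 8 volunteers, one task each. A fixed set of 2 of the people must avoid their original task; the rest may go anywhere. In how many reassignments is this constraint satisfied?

Inclusion-exclusion on the 2 forbidden self-matches:
Σ_{j=0}^{2} (-1)^j C(2,j)(8-j)!
= C(2,0)·8! - C(2,1)·7! + C(2,2)·6!
= 40320 - 10080 + 720
= 30960

30960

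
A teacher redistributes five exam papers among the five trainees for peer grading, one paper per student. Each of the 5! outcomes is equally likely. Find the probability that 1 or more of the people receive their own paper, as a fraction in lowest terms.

19/30

Favorable outcomes: Σ_{i≥1} C(5,i)·!(5-i) = 5·9 + 10·2 + 10·1 + 5·0 + 1·1 = 76.
Total outcomes: 5! = 120.
Probability = 76/120 = 19/30.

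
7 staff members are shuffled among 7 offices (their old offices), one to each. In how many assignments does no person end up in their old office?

1854

Recurrence: !7 = 7·!6 + (-1)^7.
!7 = 7·265 - 1 = 1854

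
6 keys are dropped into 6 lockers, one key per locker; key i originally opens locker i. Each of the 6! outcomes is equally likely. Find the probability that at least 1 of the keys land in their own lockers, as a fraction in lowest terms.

Favorable outcomes: Σ_{i≥1} C(6,i)·!(6-i) = 6·44 + 15·9 + 20·2 + 15·1 + 6·0 + 1·1 = 455.
Total outcomes: 6! = 720.
Probability = 455/720 = 91/144.

91/144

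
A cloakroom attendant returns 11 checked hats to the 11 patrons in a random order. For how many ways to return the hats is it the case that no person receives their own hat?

14684570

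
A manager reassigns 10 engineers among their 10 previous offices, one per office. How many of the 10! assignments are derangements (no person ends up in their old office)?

1334961

The number of derangements of 10 is !10 = Σ_{k=0}^{10} (-1)^k·10!/k!
= 10! - 10!/1! + 10!/2! - 10!/3! + 10!/4! - 10!/5! + 10!/6! - 10!/7! + 10!/8! - 10!/9! + 10!/10!
= 3628800 - 3628800 + 1814400 - 604800 + 151200 - 30240 + 5040 - 720 + 90 - 10 + 1
= 1334961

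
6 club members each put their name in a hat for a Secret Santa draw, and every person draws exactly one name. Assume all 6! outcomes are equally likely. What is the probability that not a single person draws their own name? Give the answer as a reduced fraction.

Favorable outcomes: !6 = 265.
Total outcomes: 6! = 720.
Probability = 265/720 = 53/144.

53/144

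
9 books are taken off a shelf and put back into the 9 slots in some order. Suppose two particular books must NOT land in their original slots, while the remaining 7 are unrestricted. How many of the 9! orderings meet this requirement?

Let A_j be the event that the j-th constrained one is fixed. By inclusion-exclusion over the 2 events:
Σ_{j=0}^{2} (-1)^j C(2,j)(9-j)!
= C(2,0)·9! - C(2,1)·8! + C(2,2)·7!
= 362880 - 80640 + 5040
= 287280

287280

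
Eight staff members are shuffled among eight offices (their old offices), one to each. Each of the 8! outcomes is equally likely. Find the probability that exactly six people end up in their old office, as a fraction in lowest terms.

1/1440

Favorable outcomes: C(8,6)·!2 = 28·1 = 28.
Total outcomes: 8! = 40320.
Probability = 28/40320 = 1/1440.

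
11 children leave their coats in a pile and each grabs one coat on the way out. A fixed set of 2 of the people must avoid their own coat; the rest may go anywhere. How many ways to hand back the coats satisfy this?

33022080

Let A_j be the event that the j-th constrained one is fixed. By inclusion-exclusion over the 2 events:
Σ_{j=0}^{2} (-1)^j C(2,j)(11-j)!
= C(2,0)·11! - C(2,1)·10! + C(2,2)·9!
= 39916800 - 7257600 + 362880
= 33022080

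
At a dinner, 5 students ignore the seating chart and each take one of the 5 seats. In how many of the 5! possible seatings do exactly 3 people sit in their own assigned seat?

Choose which 3 of the 5 are fixed: C(5,3) = 10.
The remaining 2 must be deranged: !2 = 1.
Total: 10 × 1 = 10.

10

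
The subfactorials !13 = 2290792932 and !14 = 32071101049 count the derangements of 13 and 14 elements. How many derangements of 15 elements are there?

481066515734

!15 = (15-1)·(!14 + !13) = 14·(32071101049 + 2290792932) = 14·34361893981 = 481066515734.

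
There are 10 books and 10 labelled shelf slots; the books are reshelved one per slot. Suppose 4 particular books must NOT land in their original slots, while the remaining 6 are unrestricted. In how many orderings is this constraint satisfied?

2399760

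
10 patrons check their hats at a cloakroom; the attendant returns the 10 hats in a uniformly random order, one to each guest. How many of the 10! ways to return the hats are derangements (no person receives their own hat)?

1334961

!10 is the nearest integer to 10!/e.
10! = 3628800, and 3628800/e ≈ 1334960.92, so !10 = 1334961.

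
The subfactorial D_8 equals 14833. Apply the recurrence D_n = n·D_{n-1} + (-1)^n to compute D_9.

133496

D_9 = 9·14833 - 1 = 133496.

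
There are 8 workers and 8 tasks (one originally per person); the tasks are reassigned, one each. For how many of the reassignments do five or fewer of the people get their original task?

Sum C(8,i)·!(8-i) for i = 0..5:
  i=0: C(8,0)·!8 = 1·14833 = 14833
  i=1: C(8,1)·!7 = 8·1854 = 14832
  i=2: C(8,2)·!6 = 28·265 = 7420
  i=3: C(8,3)·!5 = 56·44 = 2464
  i=4: C(8,4)·!4 = 70·9 = 630
  i=5: C(8,5)·!3 = 56·2 = 112
Total = 40291.

40291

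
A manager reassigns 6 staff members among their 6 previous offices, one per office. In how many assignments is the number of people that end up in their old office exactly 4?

15

Pick the 4 fixed positions: C(6,4) = 15 ways.
The remaining 2 must be deranged: !2 = 1.
Total: 15 × 1 = 15.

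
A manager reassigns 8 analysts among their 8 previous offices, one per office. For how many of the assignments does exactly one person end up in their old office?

14832

Choose which one of the 8 is fixed: C(8,1) = 8.
The other 7 form a derangement: !7 = 1854.
Total: 8 × 1854 = 14832.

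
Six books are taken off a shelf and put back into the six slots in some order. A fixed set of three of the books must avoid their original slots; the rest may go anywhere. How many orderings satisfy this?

426

Inclusion-exclusion on the 3 forbidden self-matches:
Σ_{j=0}^{3} (-1)^j C(3,j)(6-j)!
= C(3,0)·6! - C(3,1)·5! + C(3,2)·4! - C(3,3)·3!
= 720 - 360 + 72 - 6
= 426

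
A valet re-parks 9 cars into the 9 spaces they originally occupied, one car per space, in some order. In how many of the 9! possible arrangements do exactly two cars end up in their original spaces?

66744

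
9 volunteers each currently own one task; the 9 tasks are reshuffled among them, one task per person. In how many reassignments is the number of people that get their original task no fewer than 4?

6883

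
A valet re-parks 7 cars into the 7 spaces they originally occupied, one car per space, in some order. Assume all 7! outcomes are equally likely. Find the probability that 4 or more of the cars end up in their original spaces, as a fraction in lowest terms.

Favorable outcomes: Σ_{i≥4} C(7,i)·!(7-i) = 35·2 + 21·1 + 7·0 + 1·1 = 92.
Total outcomes: 7! = 5040.
Probability = 92/5040 = 23/1260.

23/1260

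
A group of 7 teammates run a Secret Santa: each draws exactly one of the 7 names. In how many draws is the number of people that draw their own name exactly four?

Pick the 4 fixed positions: C(7,4) = 35 ways.
The remaining 3 must be deranged: !3 = 2.
Total: 35 × 2 = 70.

70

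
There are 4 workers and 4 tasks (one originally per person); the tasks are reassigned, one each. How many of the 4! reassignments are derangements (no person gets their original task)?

9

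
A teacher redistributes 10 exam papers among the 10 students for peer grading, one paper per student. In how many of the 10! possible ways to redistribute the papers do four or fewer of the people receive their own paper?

3615536

# with exactly i fixed is C(10,i)·!(10-i); sum over i=0..4:
  i=0: C(10,0)·!10 = 1·1334961 = 1334961
  i=1: C(10,1)·!9 = 10·133496 = 1334960
  i=2: C(10,2)·!8 = 45·14833 = 667485
  i=3: C(10,3)·!7 = 120·1854 = 222480
  i=4: C(10,4)·!6 = 210·265 = 55650
Total = 3615536.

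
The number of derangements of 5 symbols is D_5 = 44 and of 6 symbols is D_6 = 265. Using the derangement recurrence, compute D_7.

D_7 = (7-1)·(D_6 + D_5) = 6·(265 + 44) = 6·309 = 1854.

1854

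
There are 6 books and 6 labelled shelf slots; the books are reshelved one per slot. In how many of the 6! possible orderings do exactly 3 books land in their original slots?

40

Choose which 3 of the 6 are fixed: C(6,3) = 20.
The other 3 form a derangement: !3 = 2.
Total: 20 × 2 = 40.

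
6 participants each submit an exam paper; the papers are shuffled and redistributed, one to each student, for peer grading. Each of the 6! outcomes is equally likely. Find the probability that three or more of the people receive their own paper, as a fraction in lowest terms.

7/90

Favorable outcomes: Σ_{i≥3} C(6,i)·!(6-i) = 20·2 + 15·1 + 6·0 + 1·1 = 56.
Total outcomes: 6! = 720.
Probability = 56/720 = 7/90.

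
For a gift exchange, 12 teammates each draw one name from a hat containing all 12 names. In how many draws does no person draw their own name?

176214841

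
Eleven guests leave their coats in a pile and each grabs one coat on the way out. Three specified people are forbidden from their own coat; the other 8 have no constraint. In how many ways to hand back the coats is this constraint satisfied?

30078720

Let A_j be the event that the j-th constrained one is fixed. By inclusion-exclusion over the 3 events:
Σ_{j=0}^{3} (-1)^j C(3,j)(11-j)!
= C(3,0)·11! - C(3,1)·10! + C(3,2)·9! - C(3,3)·8!
= 39916800 - 10886400 + 1088640 - 40320
= 30078720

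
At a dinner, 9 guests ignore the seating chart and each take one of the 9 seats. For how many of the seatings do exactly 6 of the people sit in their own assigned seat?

168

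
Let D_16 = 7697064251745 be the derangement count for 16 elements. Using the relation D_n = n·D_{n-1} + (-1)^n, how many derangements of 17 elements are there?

D_17 = 17·7697064251745 - 1 = 130850092279664.

130850092279664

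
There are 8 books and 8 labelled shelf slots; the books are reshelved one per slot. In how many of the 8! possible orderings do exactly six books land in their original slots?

Pick the 6 fixed positions: C(8,6) = 28 ways.
The other 2 form a derangement: !2 = 1.
Total: 28 × 1 = 28.

28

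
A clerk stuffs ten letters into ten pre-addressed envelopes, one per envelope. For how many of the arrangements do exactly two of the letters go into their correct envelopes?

667485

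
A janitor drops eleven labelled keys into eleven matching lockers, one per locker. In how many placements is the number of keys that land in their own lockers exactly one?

Pick the single fixed position: C(11,1) = 11 ways.
The other 10 form a derangement: !10 = 1334961.
Total: 11 × 1334961 = 14684571.

14684571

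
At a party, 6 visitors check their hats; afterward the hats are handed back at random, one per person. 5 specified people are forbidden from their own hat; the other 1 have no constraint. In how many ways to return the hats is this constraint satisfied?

309

Inclusion-exclusion on the 5 forbidden self-matches:
Σ_{j=0}^{5} (-1)^j C(5,j)(6-j)!
= C(5,0)·6! - C(5,1)·5! + C(5,2)·4! - C(5,3)·3! + C(5,4)·2! - C(5,5)·1!
= 720 - 600 + 240 - 60 + 10 - 1
= 309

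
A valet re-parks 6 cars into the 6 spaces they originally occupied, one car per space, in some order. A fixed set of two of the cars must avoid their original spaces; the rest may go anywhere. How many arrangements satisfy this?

504

Let A_j be the event that the j-th constrained one is fixed. By inclusion-exclusion over the 2 events:
Σ_{j=0}^{2} (-1)^j C(2,j)(6-j)!
= C(2,0)·6! - C(2,1)·5! + C(2,2)·4!
= 720 - 240 + 24
= 504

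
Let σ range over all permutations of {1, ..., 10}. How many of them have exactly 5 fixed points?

11088

Pick the 5 fixed positions: C(10,5) = 252 ways.
The remaining 5 must be deranged: !5 = 44.
Total: 252 × 44 = 11088.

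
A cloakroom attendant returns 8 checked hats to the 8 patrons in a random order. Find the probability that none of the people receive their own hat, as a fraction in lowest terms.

2119/5760

Favorable outcomes: !8 = 14833.
Total outcomes: 8! = 40320.
Probability = 14833/40320 = 2119/5760.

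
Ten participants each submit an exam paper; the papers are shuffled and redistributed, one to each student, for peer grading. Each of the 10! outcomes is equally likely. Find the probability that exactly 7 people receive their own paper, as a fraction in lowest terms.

1/15120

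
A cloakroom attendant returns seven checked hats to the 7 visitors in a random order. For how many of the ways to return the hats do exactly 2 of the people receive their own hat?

924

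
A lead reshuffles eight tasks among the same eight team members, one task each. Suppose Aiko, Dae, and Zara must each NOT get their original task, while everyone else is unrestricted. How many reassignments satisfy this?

Inclusion-exclusion on the 3 forbidden self-matches:
Σ_{j=0}^{3} (-1)^j C(3,j)(8-j)!
= C(3,0)·8! - C(3,1)·7! + C(3,2)·6! - C(3,3)·5!
= 40320 - 15120 + 2160 - 120
= 27240

27240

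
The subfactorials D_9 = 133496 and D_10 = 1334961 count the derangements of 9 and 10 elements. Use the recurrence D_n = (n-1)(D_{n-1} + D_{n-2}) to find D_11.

D_11 = (11-1)·(D_10 + D_9) = 10·(1334961 + 133496) = 10·1468457 = 14684570.

14684570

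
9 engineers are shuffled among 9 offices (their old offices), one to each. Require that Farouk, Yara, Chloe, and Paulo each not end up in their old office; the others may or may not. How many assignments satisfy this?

Let A_j be the event that the j-th constrained one is fixed. By inclusion-exclusion over the 4 events:
Σ_{j=0}^{4} (-1)^j C(4,j)(9-j)!
= C(4,0)·9! - C(4,1)·8! + C(4,2)·7! - C(4,3)·6! + C(4,4)·5!
= 362880 - 161280 + 30240 - 2880 + 120
= 229080

229080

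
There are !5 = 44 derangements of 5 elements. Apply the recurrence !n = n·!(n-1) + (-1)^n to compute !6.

!6 = 6·44 + 1 = 265.

265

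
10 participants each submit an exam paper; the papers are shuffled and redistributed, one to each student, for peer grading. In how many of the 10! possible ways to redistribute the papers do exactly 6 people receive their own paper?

Pick the 6 fixed positions: C(10,6) = 210 ways.
The other 4 form a derangement: !4 = 9.
Total: 210 × 9 = 1890.

1890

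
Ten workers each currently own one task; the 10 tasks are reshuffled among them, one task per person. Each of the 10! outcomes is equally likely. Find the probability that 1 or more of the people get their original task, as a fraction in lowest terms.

Favorable outcomes: Σ_{i≥1} C(10,i)·!(10-i) = 10·133496 + 45·14833 + 120·1854 + 210·265 + 252·44 + 210·9 + 120·2 + 45·1 + 10·0 + 1·1 = 2293839.
Total outcomes: 10! = 3628800.
Probability = 2293839/3628800 = 28319/44800.

28319/44800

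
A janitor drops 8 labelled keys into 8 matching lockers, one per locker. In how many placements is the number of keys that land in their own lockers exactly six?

Pick the 6 fixed positions: C(8,6) = 28 ways.
The other 2 form a derangement: !2 = 1.
Total: 28 × 1 = 28.

28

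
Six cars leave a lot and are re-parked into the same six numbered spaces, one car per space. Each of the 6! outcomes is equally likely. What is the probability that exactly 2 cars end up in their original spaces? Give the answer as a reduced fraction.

3/16

Favorable outcomes: C(6,2)·!4 = 15·9 = 135.
Total outcomes: 6! = 720.
Probability = 135/720 = 3/16.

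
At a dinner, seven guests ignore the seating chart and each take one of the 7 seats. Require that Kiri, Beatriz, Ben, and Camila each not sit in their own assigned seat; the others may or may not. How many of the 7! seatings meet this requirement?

Inclusion-exclusion on the 4 forbidden self-matches:
Σ_{j=0}^{4} (-1)^j C(4,j)(7-j)!
= C(4,0)·7! - C(4,1)·6! + C(4,2)·5! - C(4,3)·4! + C(4,4)·3!
= 5040 - 2880 + 720 - 96 + 6
= 2790

2790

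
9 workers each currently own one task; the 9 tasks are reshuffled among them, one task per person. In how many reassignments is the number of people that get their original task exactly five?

1134

Choose which 5 of the 9 are fixed: C(9,5) = 126.
The other 4 form a derangement: !4 = 9.
Total: 126 × 9 = 1134.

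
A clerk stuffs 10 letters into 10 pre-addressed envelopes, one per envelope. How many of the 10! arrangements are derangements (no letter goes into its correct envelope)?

1334961

!10 = 10! · Σ_{k=0}^{10} (-1)^k/k!
= 10! - 10!/1! + 10!/2! - 10!/3! + 10!/4! - 10!/5! + 10!/6! - 10!/7! + 10!/8! - 10!/9! + 10!/10!
= 3628800 - 3628800 + 1814400 - 604800 + 151200 - 30240 + 5040 - 720 + 90 - 10 + 1
= 1334961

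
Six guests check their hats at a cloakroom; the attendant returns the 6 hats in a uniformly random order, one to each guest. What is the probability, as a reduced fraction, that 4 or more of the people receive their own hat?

1/45

Favorable outcomes: Σ_{i≥4} C(6,i)·!(6-i) = 15·1 + 6·0 + 1·1 = 16.
Total outcomes: 6! = 720.
Probability = 16/720 = 1/45.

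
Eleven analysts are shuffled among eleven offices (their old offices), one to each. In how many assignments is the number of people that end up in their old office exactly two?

7342280

Choose which 2 of the 11 are fixed: C(11,2) = 55.
The remaining 9 must be deranged: !9 = 133496.
Total: 55 × 133496 = 7342280.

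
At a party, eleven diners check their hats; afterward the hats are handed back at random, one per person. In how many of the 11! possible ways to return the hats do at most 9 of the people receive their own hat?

# with exactly i fixed is C(11,i)·!(11-i); sum over i=0..9:
  i=0: C(11,0)·!11 = 1·14684570 = 14684570
  i=1: C(11,1)·!10 = 11·1334961 = 14684571
  i=2: C(11,2)·!9 = 55·133496 = 7342280
  i=3: C(11,3)·!8 = 165·14833 = 2447445
  i=4: C(11,4)·!7 = 330·1854 = 611820
  i=5: C(11,5)·!6 = 462·265 = 122430
  i=6: C(11,6)·!5 = 462·44 = 20328
  i=7: C(11,7)·!4 = 330·9 = 2970
  i=8: C(11,8)·!3 = 165·2 = 330
  i=9: C(11,9)·!2 = 55·1 = 55
Total = 39916799.

39916799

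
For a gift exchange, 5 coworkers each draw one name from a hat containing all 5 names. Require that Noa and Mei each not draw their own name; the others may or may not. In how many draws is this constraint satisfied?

Inclusion-exclusion on the 2 forbidden self-matches:
Σ_{j=0}^{2} (-1)^j C(2,j)(5-j)!
= C(2,0)·5! - C(2,1)·4! + C(2,2)·3!
= 120 - 48 + 6
= 78

78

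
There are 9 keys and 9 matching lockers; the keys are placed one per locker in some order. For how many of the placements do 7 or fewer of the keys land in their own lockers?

362879

# with exactly i fixed is C(9,i)·!(9-i); sum over i=0..7:
  i=0: C(9,0)·!9 = 1·133496 = 133496
  i=1: C(9,1)·!8 = 9·14833 = 133497
  i=2: C(9,2)·!7 = 36·1854 = 66744
  i=3: C(9,3)·!6 = 84·265 = 22260
  i=4: C(9,4)·!5 = 126·44 = 5544
  i=5: C(9,5)·!4 = 126·9 = 1134
  i=6: C(9,6)·!3 = 84·2 = 168
  i=7: C(9,7)·!2 = 36·1 = 36
Total = 362879.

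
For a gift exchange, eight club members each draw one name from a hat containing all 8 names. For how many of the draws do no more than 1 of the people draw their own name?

29665

# with exactly i fixed is C(8,i)·!(8-i); sum over i=0..1:
  i=0: C(8,0)·!8 = 1·14833 = 14833
  i=1: C(8,1)·!7 = 8·1854 = 14832
Total = 29665.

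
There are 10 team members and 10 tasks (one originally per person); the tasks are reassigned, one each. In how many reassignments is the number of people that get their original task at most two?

# with exactly i fixed is C(10,i)·!(10-i); sum over i=0..2:
  i=0: C(10,0)·!10 = 1·1334961 = 1334961
  i=1: C(10,1)·!9 = 10·133496 = 1334960
  i=2: C(10,2)·!8 = 45·14833 = 667485
Total = 3337406.

3337406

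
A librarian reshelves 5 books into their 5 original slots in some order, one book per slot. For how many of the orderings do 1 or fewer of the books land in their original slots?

89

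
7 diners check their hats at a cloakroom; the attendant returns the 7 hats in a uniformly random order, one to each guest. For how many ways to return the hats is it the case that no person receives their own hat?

1854

The number of derangements of 7 is !7 = Σ_{k=0}^{7} (-1)^k·7!/k!
= 7! - 7!/1! + 7!/2! - 7!/3! + 7!/4! - 7!/5! + 7!/6! - 7!/7!
= 5040 - 5040 + 2520 - 840 + 210 - 42 + 7 - 1
= 1854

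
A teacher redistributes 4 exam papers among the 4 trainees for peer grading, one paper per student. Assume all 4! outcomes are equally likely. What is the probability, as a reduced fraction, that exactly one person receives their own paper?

Favorable outcomes: C(4,1)·!3 = 4·2 = 8.
Total outcomes: 4! = 24.
Probability = 8/24 = 1/3.

1/3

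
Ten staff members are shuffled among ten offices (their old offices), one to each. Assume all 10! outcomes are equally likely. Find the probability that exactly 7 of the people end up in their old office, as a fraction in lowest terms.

1/15120

Favorable outcomes: C(10,7)·!3 = 120·2 = 240.
Total outcomes: 10! = 3628800.
Probability = 240/3628800 = 1/15120.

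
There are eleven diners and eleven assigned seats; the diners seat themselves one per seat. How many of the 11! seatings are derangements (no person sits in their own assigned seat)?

14684570

Use !n = (n-1)(!(n-1) + !(n-2)).
!11 = 10·(1334961 + 133496) = 10·1468457 = 14684570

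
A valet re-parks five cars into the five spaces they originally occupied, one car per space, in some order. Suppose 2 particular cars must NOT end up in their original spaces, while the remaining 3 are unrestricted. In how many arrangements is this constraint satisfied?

78

Inclusion-exclusion on the 2 forbidden self-matches:
Σ_{j=0}^{2} (-1)^j C(2,j)(5-j)!
= C(2,0)·5! - C(2,1)·4! + C(2,2)·3!
= 120 - 48 + 6
= 78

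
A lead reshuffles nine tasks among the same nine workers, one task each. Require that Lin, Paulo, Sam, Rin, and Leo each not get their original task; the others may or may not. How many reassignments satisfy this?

205056

Inclusion-exclusion on the 5 forbidden self-matches:
Σ_{j=0}^{5} (-1)^j C(5,j)(9-j)!
= C(5,0)·9! - C(5,1)·8! + C(5,2)·7! - C(5,3)·6! + C(5,4)·5! - C(5,5)·4!
= 362880 - 201600 + 50400 - 7200 + 600 - 24
= 205056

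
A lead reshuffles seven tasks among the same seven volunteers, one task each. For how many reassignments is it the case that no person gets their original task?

1854

!7 = 7! · Σ_{k=0}^{7} (-1)^k/k!
= 7! - 7!/1! + 7!/2! - 7!/3! + 7!/4! - 7!/5! + 7!/6! - 7!/7!
= 5040 - 5040 + 2520 - 840 + 210 - 42 + 7 - 1
= 1854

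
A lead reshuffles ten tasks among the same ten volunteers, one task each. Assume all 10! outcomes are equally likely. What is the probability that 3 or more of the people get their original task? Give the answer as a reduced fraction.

145697/1814400

Favorable outcomes: Σ_{i≥3} C(10,i)·!(10-i) = 120·1854 + 210·265 + 252·44 + 210·9 + 120·2 + 45·1 + 10·0 + 1·1 = 291394.
Total outcomes: 10! = 3628800.
Probability = 291394/3628800 = 145697/1814400.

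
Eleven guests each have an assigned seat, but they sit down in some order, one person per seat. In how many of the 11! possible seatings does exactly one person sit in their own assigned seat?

14684571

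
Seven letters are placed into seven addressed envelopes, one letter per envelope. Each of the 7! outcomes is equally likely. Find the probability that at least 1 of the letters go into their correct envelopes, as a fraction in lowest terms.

177/280

Favorable outcomes: Σ_{i≥1} C(7,i)·!(7-i) = 7·265 + 21·44 + 35·9 + 35·2 + 21·1 + 7·0 + 1·1 = 3186.
Total outcomes: 7! = 5040.
Probability = 3186/5040 = 177/280.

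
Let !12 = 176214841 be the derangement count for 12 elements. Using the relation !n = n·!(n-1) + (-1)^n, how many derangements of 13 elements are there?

2290792932

!13 = 13·176214841 - 1 = 2290792932.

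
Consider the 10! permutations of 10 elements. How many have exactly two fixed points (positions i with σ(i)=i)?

667485

Pick the 2 fixed positions: C(10,2) = 45 ways.
The other 8 form a derangement: !8 = 14833.
Total: 45 × 14833 = 667485.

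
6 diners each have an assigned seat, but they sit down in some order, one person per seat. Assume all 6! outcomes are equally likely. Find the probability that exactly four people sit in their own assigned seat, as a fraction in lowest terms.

1/48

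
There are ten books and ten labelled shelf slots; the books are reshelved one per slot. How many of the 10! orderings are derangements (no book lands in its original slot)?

1334961

!10 is the nearest integer to 10!/e.
10! = 3628800, and 3628800/e ≈ 1334960.92, so !10 = 1334961.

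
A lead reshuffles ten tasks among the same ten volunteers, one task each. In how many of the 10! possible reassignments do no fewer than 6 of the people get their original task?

# with exactly i fixed is C(10,i)·!(10-i); sum over i=6..10:
  i=6: C(10,6)·!4 = 210·9 = 1890
  i=7: C(10,7)·!3 = 120·2 = 240
  i=8: C(10,8)·!2 = 45·1 = 45
  i=9: C(10,9)·!1 = 10·0 = 0
  i=10: C(10,10)·!0 = 1·1 = 1
Total = 2176.

2176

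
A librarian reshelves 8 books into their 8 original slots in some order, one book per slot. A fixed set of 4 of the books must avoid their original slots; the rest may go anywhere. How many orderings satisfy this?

24024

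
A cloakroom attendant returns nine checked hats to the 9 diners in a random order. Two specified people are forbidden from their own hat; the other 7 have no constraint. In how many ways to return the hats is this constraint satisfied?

287280

Inclusion-exclusion on the 2 forbidden self-matches:
Σ_{j=0}^{2} (-1)^j C(2,j)(9-j)!
= C(2,0)·9! - C(2,1)·8! + C(2,2)·7!
= 362880 - 80640 + 5040
= 287280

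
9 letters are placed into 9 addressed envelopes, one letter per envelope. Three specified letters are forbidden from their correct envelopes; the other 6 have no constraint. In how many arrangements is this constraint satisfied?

256320

Inclusion-exclusion on the 3 forbidden self-matches:
Σ_{j=0}^{3} (-1)^j C(3,j)(9-j)!
= C(3,0)·9! - C(3,1)·8! + C(3,2)·7! - C(3,3)·6!
= 362880 - 120960 + 15120 - 720
= 256320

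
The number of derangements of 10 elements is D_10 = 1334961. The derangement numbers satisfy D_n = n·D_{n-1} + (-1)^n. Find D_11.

14684570

D_11 = 11·1334961 - 1 = 14684570.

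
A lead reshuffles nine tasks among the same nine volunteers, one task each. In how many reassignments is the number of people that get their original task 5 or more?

1339

Sum C(9,i)·!(9-i) for i = 5..9:
  i=5: C(9,5)·!4 = 126·9 = 1134
  i=6: C(9,6)·!3 = 84·2 = 168
  i=7: C(9,7)·!2 = 36·1 = 36
  i=8: C(9,8)·!1 = 9·0 = 0
  i=9: C(9,9)·!0 = 1·1 = 1
Total = 1339.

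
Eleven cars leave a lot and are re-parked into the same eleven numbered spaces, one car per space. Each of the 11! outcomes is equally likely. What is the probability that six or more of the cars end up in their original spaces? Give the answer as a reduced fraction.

Favorable outcomes: Σ_{i≥6} C(11,i)·!(11-i) = 462·44 + 330·9 + 165·2 + 55·1 + 11·0 + 1·1 = 23684.
Total outcomes: 11! = 39916800.
Probability = 23684/39916800 = 5921/9979200.

5921/9979200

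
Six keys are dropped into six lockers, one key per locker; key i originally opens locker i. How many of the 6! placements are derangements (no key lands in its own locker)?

!6 = 6! · Σ_{k=0}^{6} (-1)^k/k!
= 6! - 6!/1! + 6!/2! - 6!/3! + 6!/4! - 6!/5! + 6!/6!
= 720 - 720 + 360 - 120 + 30 - 6 + 1
= 265

265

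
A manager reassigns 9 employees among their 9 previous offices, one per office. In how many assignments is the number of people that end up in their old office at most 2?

Sum C(9,i)·!(9-i) for i = 0..2:
  i=0: C(9,0)·!9 = 1·133496 = 133496
  i=1: C(9,1)·!8 = 9·14833 = 133497
  i=2: C(9,2)·!7 = 36·1854 = 66744
Total = 333737.

333737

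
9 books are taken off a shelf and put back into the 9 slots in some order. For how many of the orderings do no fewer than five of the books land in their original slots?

1339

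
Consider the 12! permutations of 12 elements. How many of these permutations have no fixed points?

176214841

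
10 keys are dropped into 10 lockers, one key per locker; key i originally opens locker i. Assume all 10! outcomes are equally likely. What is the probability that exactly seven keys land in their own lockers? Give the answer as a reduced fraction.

1/15120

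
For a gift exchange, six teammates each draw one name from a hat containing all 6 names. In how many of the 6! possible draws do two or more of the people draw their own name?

# with exactly i fixed is C(6,i)·!(6-i); sum over i=2..6:
  i=2: C(6,2)·!4 = 15·9 = 135
  i=3: C(6,3)·!3 = 20·2 = 40
  i=4: C(6,4)·!2 = 15·1 = 15
  i=5: C(6,5)·!1 = 6·0 = 0
  i=6: C(6,6)·!0 = 1·1 = 1
Total = 191.

191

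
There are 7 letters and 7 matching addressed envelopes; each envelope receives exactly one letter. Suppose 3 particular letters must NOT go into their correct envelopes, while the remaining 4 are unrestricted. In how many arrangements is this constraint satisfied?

3216

Let A_j be the event that the j-th constrained one is fixed. By inclusion-exclusion over the 3 events:
Σ_{j=0}^{3} (-1)^j C(3,j)(7-j)!
= C(3,0)·7! - C(3,1)·6! + C(3,2)·5! - C(3,3)·4!
= 5040 - 2160 + 360 - 24
= 3216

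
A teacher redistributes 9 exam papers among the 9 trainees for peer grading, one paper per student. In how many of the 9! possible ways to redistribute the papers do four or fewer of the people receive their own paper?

361541

# with exactly i fixed is C(9,i)·!(9-i); sum over i=0..4:
  i=0: C(9,0)·!9 = 1·133496 = 133496
  i=1: C(9,1)·!8 = 9·14833 = 133497
  i=2: C(9,2)·!7 = 36·1854 = 66744
  i=3: C(9,3)·!6 = 84·265 = 22260
  i=4: C(9,4)·!5 = 126·44 = 5544
Total = 361541.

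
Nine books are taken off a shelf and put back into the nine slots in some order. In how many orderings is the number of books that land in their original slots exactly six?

Choose which 6 of the 9 are fixed: C(9,6) = 84.
The other 3 form a derangement: !3 = 2.
Total: 84 × 2 = 168.

168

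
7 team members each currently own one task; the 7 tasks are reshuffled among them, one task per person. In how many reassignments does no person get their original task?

1854

!7 is the nearest integer to 7!/e.
7! = 5040, and 5040/e ≈ 1854.11, so !7 = 1854.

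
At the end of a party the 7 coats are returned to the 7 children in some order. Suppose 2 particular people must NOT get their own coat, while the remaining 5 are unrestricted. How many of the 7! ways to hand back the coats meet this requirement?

Let A_j be the event that the j-th constrained one is fixed. By inclusion-exclusion over the 2 events:
Σ_{j=0}^{2} (-1)^j C(2,j)(7-j)!
= C(2,0)·7! - C(2,1)·6! + C(2,2)·5!
= 5040 - 1440 + 120
= 3720

3720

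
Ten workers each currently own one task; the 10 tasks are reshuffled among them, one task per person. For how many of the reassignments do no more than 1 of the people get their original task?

2669921

# with exactly i fixed is C(10,i)·!(10-i); sum over i=0..1:
  i=0: C(10,0)·!10 = 1·1334961 = 1334961
  i=1: C(10,1)·!9 = 10·133496 = 1334960
Total = 2669921.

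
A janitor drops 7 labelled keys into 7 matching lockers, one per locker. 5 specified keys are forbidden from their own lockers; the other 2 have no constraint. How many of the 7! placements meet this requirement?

2428

Inclusion-exclusion on the 5 forbidden self-matches:
Σ_{j=0}^{5} (-1)^j C(5,j)(7-j)!
= C(5,0)·7! - C(5,1)·6! + C(5,2)·5! - C(5,3)·4! + C(5,4)·3! - C(5,5)·2!
= 5040 - 3600 + 1200 - 240 + 30 - 2
= 2428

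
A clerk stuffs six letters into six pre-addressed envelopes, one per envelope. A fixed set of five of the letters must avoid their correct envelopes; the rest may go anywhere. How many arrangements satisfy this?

Inclusion-exclusion on the 5 forbidden self-matches:
Σ_{j=0}^{5} (-1)^j C(5,j)(6-j)!
= C(5,0)·6! - C(5,1)·5! + C(5,2)·4! - C(5,3)·3! + C(5,4)·2! - C(5,5)·1!
= 720 - 600 + 240 - 60 + 10 - 1
= 309

309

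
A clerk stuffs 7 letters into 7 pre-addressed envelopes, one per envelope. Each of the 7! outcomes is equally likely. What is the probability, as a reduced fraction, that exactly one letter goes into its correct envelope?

Favorable outcomes: C(7,1)·!6 = 7·265 = 1855.
Total outcomes: 7! = 5040.
Probability = 1855/5040 = 53/144.

53/144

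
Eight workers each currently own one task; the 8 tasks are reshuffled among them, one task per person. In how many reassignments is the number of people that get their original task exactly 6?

28

Pick the 6 fixed positions: C(8,6) = 28 ways.
The other 2 form a derangement: !2 = 1.
Total: 28 × 1 = 28.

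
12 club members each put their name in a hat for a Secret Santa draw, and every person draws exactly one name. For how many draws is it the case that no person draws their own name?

176214841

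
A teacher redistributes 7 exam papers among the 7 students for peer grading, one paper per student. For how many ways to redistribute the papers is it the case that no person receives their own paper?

1854

By inclusion-exclusion, !7 = Σ (-1)^k · 7!/k! for k=0..7
= 7! - 7!/1! + 7!/2! - 7!/3! + 7!/4! - 7!/5! + 7!/6! - 7!/7!
= 5040 - 5040 + 2520 - 840 + 210 - 42 + 7 - 1
= 1854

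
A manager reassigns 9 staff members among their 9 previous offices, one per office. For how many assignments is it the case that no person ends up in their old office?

133496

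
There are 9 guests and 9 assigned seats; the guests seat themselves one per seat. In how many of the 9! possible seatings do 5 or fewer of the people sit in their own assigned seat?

# with exactly i fixed is C(9,i)·!(9-i); sum over i=0..5:
  i=0: C(9,0)·!9 = 1·133496 = 133496
  i=1: C(9,1)·!8 = 9·14833 = 133497
  i=2: C(9,2)·!7 = 36·1854 = 66744
  i=3: C(9,3)·!6 = 84·265 = 22260
  i=4: C(9,4)·!5 = 126·44 = 5544
  i=5: C(9,5)·!4 = 126·9 = 1134
Total = 362675.

362675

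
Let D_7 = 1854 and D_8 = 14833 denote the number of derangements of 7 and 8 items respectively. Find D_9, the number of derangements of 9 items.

133496

D_9 = (9-1)·(D_8 + D_7) = 8·(14833 + 1854) = 8·16687 = 133496.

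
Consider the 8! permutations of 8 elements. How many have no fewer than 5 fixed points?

141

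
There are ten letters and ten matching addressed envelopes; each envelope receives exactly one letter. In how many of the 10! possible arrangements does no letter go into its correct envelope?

1334961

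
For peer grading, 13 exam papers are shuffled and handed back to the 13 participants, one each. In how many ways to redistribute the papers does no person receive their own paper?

2290792932

The number of derangements of 13 is !13 = Σ_{k=0}^{13} (-1)^k·13!/k!
= 13! - 13!/1! + 13!/2! - 13!/3! + 13!/4! - 13!/5! + 13!/6! - 13!/7! + 13!/8! - 13!/9! + 13!/10! - 13!/11! + 13!/12! - 13!/13!
= 6227020800 - 6227020800 + 3113510400 - 1037836800 + 259459200 - 51891840 + 8648640 - 1235520 + 154440 - 17160 + 1716 - 156 + 13 - 1
= 2290792932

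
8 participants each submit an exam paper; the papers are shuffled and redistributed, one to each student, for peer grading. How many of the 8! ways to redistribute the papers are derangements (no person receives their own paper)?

14833

!8 = 8! · Σ_{k=0}^{8} (-1)^k/k!
= 8! - 8!/1! + 8!/2! - 8!/3! + 8!/4! - 8!/5! + 8!/6! - 8!/7! + 8!/8!
= 40320 - 40320 + 20160 - 6720 + 1680 - 336 + 56 - 8 + 1
= 14833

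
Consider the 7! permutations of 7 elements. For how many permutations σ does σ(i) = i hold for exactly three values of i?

Choose which 3 of the 7 are fixed: C(7,3) = 35.
The other 4 form a derangement: !4 = 9.
Total: 35 × 9 = 315.

315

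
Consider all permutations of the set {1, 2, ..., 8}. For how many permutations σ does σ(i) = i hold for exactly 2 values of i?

7420

Pick the 2 fixed positions: C(8,2) = 28 ways.
The other 6 form a derangement: !6 = 265.
Total: 28 × 265 = 7420.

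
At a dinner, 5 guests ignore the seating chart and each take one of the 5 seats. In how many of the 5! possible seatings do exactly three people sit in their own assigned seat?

Pick the 3 fixed positions: C(5,3) = 10 ways.
The remaining 2 must be deranged: !2 = 1.
Total: 10 × 1 = 10.

10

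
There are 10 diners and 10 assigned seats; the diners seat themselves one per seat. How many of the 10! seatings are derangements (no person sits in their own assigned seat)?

1334961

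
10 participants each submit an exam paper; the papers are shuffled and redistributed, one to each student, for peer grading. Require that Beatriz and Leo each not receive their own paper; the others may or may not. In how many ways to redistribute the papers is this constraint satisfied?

Let A_j be the event that the j-th constrained one is fixed. By inclusion-exclusion over the 2 events:
Σ_{j=0}^{2} (-1)^j C(2,j)(10-j)!
= C(2,0)·10! - C(2,1)·9! + C(2,2)·8!
= 3628800 - 725760 + 40320
= 2943360

2943360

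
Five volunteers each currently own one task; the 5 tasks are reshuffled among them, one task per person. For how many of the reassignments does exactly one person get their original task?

Pick the single fixed position: C(5,1) = 5 ways.
The remaining 4 must be deranged: !4 = 9.
Total: 5 × 9 = 45.

45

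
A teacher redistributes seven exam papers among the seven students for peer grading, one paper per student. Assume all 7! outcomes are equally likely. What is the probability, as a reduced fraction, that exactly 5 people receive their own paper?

1/240

Favorable outcomes: C(7,5)·!2 = 21·1 = 21.
Total outcomes: 7! = 5040.
Probability = 21/5040 = 1/240.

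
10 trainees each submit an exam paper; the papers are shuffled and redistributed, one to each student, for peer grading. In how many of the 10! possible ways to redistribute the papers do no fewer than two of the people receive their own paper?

958879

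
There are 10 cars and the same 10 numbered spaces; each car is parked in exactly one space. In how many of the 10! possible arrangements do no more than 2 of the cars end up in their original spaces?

3337406

Sum C(10,i)·!(10-i) for i = 0..2:
  i=0: C(10,0)·!10 = 1·1334961 = 1334961
  i=1: C(10,1)·!9 = 10·133496 = 1334960
  i=2: C(10,2)·!8 = 45·14833 = 667485
Total = 3337406.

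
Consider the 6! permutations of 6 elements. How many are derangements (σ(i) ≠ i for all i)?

265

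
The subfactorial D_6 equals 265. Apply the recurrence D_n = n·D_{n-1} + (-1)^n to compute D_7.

1854

D_7 = 7·265 - 1 = 1854.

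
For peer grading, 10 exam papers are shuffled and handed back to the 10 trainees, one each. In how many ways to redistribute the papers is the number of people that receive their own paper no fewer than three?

Sum C(10,i)·!(10-i) for i = 3..10:
  i=3: C(10,3)·!7 = 120·1854 = 222480
  i=4: C(10,4)·!6 = 210·265 = 55650
  i=5: C(10,5)·!5 = 252·44 = 11088
  i=6: C(10,6)·!4 = 210·9 = 1890
  i=7: C(10,7)·!3 = 120·2 = 240
  i=8: C(10,8)·!2 = 45·1 = 45
  i=9: C(10,9)·!1 = 10·0 = 0
  i=10: C(10,10)·!0 = 1·1 = 1
Total = 291394.

291394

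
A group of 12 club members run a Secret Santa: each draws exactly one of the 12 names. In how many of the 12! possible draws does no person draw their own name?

176214841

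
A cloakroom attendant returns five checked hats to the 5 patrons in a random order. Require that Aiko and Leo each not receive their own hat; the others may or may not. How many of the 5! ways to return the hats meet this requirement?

78

Let A_j be the event that the j-th constrained one is fixed. By inclusion-exclusion over the 2 events:
Σ_{j=0}^{2} (-1)^j C(2,j)(5-j)!
= C(2,0)·5! - C(2,1)·4! + C(2,2)·3!
= 120 - 48 + 6
= 78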